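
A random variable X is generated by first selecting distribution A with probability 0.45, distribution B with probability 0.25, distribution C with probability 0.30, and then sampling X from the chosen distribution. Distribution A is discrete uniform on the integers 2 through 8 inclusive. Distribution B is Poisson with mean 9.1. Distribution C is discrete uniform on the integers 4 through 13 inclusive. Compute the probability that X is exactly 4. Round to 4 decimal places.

Conditional on each component, P(X = 4): A: 0.142857; B: 0.0319062; C: 0.1.
By total probability, P(X = 4) = 0.45·0.142857 + 0.25·0.0319062 + 0.3·0.1 = 0.102262.

0.1023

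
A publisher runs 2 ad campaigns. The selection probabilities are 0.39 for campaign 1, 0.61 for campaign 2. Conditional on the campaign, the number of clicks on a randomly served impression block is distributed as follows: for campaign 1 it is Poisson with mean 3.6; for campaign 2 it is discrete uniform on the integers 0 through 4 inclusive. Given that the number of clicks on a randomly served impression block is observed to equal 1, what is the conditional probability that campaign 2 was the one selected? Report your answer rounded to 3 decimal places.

0.761

Likelihoods P(X=1 | ·): 1: 0.0983654; 2: 0.2.
Posterior ∝ prior × likelihood. Numerator for 2: 0.61·0.2 = 0.122.
Normalizing constant: 0.39·0.0983654 + 0.61·0.2 = 0.160363.
P(2 | observation) = 0.122 / 0.160363 = 0.760776.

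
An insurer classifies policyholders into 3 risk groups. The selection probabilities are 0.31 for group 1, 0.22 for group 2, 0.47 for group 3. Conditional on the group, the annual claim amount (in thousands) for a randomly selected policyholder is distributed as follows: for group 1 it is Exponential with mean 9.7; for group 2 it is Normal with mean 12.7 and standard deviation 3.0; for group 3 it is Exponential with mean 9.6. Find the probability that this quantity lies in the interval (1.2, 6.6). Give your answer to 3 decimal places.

0.300

Conditional on each group, P(1.2 < X < 6.6): 1: 0.377227; 2: 0.0209462; 3: 0.379665.
By total probability, P(1.2 < X < 6.6) = 0.31·0.377227 + 0.22·0.0209462 + 0.47·0.379665 = 0.299991.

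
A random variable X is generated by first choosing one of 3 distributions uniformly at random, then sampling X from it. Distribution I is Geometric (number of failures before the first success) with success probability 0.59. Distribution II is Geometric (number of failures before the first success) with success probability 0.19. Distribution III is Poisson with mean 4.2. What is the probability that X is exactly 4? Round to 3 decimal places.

Conditional on each component, P(X = 4): I: 0.016672; II: 0.0817888; III: 0.194424.
By total probability, P(X = 4) = 0.333333·0.016672 + 0.333333·0.0817888 + 0.333333·0.194424 = 0.0976281.

0.098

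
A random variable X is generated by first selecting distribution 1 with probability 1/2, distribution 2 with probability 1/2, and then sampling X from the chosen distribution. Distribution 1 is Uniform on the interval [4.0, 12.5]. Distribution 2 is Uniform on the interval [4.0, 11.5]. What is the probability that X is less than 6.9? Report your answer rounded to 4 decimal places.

Conditional on each component, P(X < 6.9): 1: 0.341176; 2: 0.386667.
By total probability, P(X < 6.9) = 0.5·0.341176 + 0.5·0.386667 = 0.363922.

0.3639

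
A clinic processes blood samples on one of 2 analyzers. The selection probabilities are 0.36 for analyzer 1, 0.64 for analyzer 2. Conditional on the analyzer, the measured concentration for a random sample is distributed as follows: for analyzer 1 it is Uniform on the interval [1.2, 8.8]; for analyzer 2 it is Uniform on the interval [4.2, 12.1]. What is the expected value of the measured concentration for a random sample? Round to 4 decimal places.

7.0160

Component means — 1: 5; 2: 8.15.
E[X] = 0.36·5 + 0.64·8.15 = 7.016.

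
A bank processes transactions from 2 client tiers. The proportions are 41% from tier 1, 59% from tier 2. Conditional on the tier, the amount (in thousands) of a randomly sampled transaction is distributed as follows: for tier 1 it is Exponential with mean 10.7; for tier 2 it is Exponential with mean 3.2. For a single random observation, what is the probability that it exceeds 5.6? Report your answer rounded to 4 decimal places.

0.3455

Conditional on each tier, P(X > 5.6): 1: 0.592524; 2: 0.173774.
By total probability, P(X > 5.6) = 0.41·0.592524 + 0.59·0.173774 = 0.345461.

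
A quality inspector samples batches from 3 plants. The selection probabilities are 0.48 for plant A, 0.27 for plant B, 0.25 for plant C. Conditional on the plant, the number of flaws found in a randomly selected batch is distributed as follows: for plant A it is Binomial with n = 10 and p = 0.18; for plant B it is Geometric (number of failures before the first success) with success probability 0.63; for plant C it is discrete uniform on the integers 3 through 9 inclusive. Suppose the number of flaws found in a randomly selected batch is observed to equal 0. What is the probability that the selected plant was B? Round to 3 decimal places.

0.721

Likelihoods P(X=0 | ·): A: 0.137448; B: 0.63; C: 0.
Posterior ∝ prior × likelihood. Numerator for B: 0.27·0.63 = 0.1701.
Normalizing constant: 0.48·0.137448 + 0.27·0.63 + 0.25·0 = 0.236075.
P(B | observation) = 0.1701 / 0.236075 = 0.720534.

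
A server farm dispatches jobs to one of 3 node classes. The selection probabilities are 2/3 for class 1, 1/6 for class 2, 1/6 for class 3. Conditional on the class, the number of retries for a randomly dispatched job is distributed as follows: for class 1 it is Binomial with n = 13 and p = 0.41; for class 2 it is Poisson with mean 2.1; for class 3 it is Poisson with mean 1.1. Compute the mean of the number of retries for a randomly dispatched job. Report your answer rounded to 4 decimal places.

Component means — 1: 5.33; 2: 2.1; 3: 1.1.
E[X] = 0.666667·5.33 + 0.166667·2.1 + 0.166667·1.1 = 4.08667.

4.0867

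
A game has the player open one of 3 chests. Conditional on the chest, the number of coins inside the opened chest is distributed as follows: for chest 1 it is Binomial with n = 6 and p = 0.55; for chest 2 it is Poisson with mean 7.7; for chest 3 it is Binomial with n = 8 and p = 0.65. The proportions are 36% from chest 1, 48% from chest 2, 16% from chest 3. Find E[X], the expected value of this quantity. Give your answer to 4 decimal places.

Component means — 1: 3.3; 2: 7.7; 3: 5.2.
E[X] = 0.36·3.3 + 0.48·7.7 + 0.16·5.2 = 5.716.

5.7160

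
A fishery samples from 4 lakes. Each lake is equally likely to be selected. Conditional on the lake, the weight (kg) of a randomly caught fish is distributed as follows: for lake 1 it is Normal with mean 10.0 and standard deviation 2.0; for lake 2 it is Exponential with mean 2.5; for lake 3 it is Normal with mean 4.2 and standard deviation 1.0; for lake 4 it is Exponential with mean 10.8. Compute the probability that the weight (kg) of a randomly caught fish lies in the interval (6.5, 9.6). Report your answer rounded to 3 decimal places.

0.145

Conditional on each lake, P(6.5 < X < 9.6): 1: 0.380681; 2: 0.05278; 3: 0.0107241; 4: 0.136684.
By total probability, P(6.5 < X < 9.6) = 0.25·0.380681 + 0.25·0.05278 + 0.25·0.0107241 + 0.25·0.136684 = 0.145217.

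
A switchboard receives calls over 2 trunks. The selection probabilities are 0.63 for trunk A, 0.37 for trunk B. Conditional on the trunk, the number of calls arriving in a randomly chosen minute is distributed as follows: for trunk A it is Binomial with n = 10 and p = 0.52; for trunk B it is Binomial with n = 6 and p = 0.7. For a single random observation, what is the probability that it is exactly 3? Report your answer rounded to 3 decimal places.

Conditional on each trunk, P(X = 3): A: 0.0990558; B: 0.18522.
By total probability, P(X = 3) = 0.63·0.0990558 + 0.37·0.18522 = 0.130937.

0.131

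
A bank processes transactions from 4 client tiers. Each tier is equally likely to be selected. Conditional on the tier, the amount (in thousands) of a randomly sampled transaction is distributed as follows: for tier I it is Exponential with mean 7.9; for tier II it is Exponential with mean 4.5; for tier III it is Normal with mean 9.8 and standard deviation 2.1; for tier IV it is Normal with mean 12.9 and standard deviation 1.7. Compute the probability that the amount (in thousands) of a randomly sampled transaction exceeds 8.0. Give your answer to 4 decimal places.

0.5837

Conditional on each tier, P(X > 8.0): I: 0.363252; II: 0.169013; III: 0.804317; IV: 0.998026.
By total probability, P(X > 8.0) = 0.25·0.363252 + 0.25·0.169013 + 0.25·0.804317 + 0.25·0.998026 = 0.583652.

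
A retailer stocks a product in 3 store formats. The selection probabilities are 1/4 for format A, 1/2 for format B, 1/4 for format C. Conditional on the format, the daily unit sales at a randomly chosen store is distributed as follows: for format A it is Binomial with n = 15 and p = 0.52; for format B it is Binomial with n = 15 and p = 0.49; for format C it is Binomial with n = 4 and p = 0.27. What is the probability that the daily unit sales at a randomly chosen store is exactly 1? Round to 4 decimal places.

0.1054

Conditional on each format, P(X = 1): A: 0.000268826; B: 0.000591929; C: 0.420138.
By total probability, P(X = 1) = 0.25·0.000268826 + 0.5·0.000591929 + 0.25·0.420138 = 0.105398.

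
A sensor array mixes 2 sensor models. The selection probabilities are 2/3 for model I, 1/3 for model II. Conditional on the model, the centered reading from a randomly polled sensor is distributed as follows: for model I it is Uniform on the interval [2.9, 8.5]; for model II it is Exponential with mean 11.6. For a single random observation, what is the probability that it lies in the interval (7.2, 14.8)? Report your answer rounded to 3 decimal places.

Conditional on each model, P(7.2 < X < 14.8): I: 0.232143; II: 0.258383.
By total probability, P(7.2 < X < 14.8) = 0.666667·0.232143 + 0.333333·0.258383 = 0.24089.

0.241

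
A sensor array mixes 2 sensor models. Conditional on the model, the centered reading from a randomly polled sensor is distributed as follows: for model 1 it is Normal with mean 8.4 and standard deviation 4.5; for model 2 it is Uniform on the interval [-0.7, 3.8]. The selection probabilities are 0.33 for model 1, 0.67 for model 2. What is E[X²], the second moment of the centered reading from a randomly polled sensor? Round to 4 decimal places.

32.7076

For each component E[X²] = Var + (mean)², giving 1: 90.81; 2: 4.09.
Overall E[X²] = 0.33·90.81 + 0.67·4.09 = 32.7076.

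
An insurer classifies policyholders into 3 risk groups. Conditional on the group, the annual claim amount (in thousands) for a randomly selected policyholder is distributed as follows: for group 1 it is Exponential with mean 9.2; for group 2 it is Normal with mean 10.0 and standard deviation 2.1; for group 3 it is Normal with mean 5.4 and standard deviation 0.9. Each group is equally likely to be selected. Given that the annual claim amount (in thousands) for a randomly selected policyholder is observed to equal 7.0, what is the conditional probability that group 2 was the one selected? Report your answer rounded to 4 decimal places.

0.3252

Likelihoods f(7.0 | ·): 1: 0.0507891; 2: 0.0684752; 3: 0.0912799.
Posterior ∝ prior × likelihood. Numerator for 2: 0.333333·0.0684752 = 0.0228251.
Normalizing constant: 0.333333·0.0507891 + 0.333333·0.0684752 + 0.333333·0.0912799 = 0.0701814.
P(2 | observation) = 0.0228251 / 0.0701814 = 0.325229.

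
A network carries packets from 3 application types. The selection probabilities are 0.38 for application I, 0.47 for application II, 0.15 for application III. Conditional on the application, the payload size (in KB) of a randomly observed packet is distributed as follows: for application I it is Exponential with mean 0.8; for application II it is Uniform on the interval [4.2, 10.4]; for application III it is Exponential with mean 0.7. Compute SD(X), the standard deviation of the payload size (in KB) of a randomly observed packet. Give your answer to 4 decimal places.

3.5270

Per component, I: μ=0.8, E[X²]=1.28; II: μ=7.3, E[X²]=56.4933; III: μ=0.7, E[X²]=0.98.
E[X] = 0.38·0.8 + 0.47·7.3 + 0.15·0.7 = 3.84.
E[X²] = 0.38·1.28 + 0.47·56.4933 + 0.15·0.98 = 27.1853.
Var(X) = E[X²] − (E[X])² = 27.1853 − 14.7456 = 12.4397.
SD(X) = √12.4397 = 3.52699.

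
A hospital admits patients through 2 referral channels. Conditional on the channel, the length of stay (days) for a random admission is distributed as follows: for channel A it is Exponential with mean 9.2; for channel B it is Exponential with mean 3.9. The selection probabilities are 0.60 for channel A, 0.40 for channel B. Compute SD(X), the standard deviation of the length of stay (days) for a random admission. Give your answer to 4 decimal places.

Per component, A: μ=9.2, E[X²]=169.28; B: μ=3.9, E[X²]=30.42.
E[X] = 0.6·9.2 + 0.4·3.9 = 7.08.
E[X²] = 0.6·169.28 + 0.4·30.42 = 113.736.
Var(X) = E[X²] − (E[X])² = 113.736 − 50.1264 = 63.6096.
SD(X) = √63.6096 = 7.97556.

7.9756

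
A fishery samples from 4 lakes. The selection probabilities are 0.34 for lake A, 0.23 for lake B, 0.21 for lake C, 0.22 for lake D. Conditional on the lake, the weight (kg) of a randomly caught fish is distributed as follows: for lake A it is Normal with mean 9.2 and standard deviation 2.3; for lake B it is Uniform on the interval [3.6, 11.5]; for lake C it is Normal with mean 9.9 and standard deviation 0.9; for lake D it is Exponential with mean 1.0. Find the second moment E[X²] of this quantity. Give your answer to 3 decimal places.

66.075

For each component E[X²] = Var + (mean)², giving A: 89.93; B: 62.2033; C: 98.82; D: 2.
Overall E[X²] = 0.34·89.93 + 0.23·62.2033 + 0.21·98.82 + 0.22·2 = 66.0752.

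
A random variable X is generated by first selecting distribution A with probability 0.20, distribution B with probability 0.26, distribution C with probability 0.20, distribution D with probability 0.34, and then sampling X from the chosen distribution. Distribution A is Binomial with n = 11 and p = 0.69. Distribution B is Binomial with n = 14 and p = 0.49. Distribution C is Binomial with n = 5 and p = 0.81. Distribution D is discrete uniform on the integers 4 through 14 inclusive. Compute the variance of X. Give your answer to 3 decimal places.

Per component, A: μ=7.59, E[X²]=59.961; B: μ=6.86, E[X²]=50.5582; C: μ=4.05, E[X²]=17.172; D: μ=9, E[X²]=91.
E[X] = 0.2·7.59 + 0.26·6.86 + 0.2·4.05 + 0.34·9 = 7.1716.
E[X²] = 0.2·59.961 + 0.26·50.5582 + 0.2·17.172 + 0.34·91 = 59.5117.
Var(X) = E[X²] − (E[X])² = 59.5117 − 51.4318 = 8.07989.

8.080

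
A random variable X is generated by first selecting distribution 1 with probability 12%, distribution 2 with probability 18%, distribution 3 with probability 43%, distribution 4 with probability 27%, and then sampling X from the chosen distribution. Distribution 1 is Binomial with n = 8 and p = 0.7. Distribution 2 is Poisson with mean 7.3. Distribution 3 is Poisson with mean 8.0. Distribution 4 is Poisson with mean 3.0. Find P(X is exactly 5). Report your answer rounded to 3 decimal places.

Conditional on each component, P(X = 5): 1: 0.254122; 2: 0.116703; 3: 0.0916037; 4: 0.100819.
By total probability, P(X = 5) = 0.12·0.254122 + 0.18·0.116703 + 0.43·0.0916037 + 0.27·0.100819 = 0.118112.

0.118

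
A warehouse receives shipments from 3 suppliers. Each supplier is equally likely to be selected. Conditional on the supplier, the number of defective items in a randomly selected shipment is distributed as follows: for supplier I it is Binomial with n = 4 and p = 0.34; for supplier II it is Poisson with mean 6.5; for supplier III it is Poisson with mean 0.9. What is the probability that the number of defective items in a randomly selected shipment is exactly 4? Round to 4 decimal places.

0.0454

Conditional on each supplier, P(X = 4): I: 0.0133634; II: 0.111822; III: 0.0111146.
By total probability, P(X = 4) = 0.333333·0.0133634 + 0.333333·0.111822 + 0.333333·0.0111146 = 0.0454334.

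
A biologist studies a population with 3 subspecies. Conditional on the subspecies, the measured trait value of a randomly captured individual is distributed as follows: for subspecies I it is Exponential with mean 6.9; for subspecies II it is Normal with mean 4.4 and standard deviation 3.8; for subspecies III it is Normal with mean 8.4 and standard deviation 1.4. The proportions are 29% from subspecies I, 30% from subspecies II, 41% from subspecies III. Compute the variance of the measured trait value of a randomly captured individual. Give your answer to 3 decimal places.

Per component, I: μ=6.9, E[X²]=95.22; II: μ=4.4, E[X²]=33.8; III: μ=8.4, E[X²]=72.52.
E[X] = 0.29·6.9 + 0.3·4.4 + 0.41·8.4 = 6.765.
E[X²] = 0.29·95.22 + 0.3·33.8 + 0.41·72.52 = 67.487.
Var(X) = E[X²] − (E[X])² = 67.487 − 45.7652 = 21.7218.

21.722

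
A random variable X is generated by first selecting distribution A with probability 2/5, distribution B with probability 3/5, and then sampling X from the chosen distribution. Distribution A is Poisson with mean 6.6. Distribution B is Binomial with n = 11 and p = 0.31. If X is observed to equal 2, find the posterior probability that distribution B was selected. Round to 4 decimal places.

Likelihoods P(X=2 | ·): A: 0.0296288; B: 0.187382.
Posterior ∝ prior × likelihood. Numerator for B: 0.6·0.187382 = 0.112429.
Normalizing constant: 0.4·0.0296288 + 0.6·0.187382 = 0.124281.
P(B | observation) = 0.112429 / 0.124281 = 0.904639.

0.9046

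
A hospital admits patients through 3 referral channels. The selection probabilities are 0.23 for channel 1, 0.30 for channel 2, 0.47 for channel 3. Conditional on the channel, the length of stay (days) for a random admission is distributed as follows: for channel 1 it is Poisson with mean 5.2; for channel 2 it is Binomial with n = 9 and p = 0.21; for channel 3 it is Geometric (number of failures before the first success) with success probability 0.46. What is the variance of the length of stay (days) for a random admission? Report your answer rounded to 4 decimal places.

5.4239

Per component, 1: μ=5.2, E[X²]=32.24; 2: μ=1.89, E[X²]=5.0652; 3: μ=1.17391, E[X²]=3.93006.
E[X] = 0.23·5.2 + 0.3·1.89 + 0.47·1.17391 = 2.31474.
E[X²] = 0.23·32.24 + 0.3·5.0652 + 0.47·3.93006 = 10.7819.
Var(X) = E[X²] − (E[X])² = 10.7819 − 5.35802 = 5.42387.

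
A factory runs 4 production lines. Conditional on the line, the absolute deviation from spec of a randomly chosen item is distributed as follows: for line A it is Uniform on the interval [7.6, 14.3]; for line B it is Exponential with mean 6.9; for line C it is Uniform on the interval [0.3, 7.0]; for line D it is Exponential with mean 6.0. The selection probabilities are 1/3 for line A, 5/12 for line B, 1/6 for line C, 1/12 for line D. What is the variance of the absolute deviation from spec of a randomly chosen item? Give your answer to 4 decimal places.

31.4656

Per component, A: μ=10.95, E[X²]=123.643; B: μ=6.9, E[X²]=95.22; C: μ=3.65, E[X²]=17.0633; D: μ=6, E[X²]=72.
E[X] = 0.333333·10.95 + 0.416667·6.9 + 0.166667·3.65 + 0.0833333·6 = 7.63333.
E[X²] = 0.333333·123.643 + 0.416667·95.22 + 0.166667·17.0633 + 0.0833333·72 = 89.7333.
Var(X) = E[X²] − (E[X])² = 89.7333 − 58.2678 = 31.4656.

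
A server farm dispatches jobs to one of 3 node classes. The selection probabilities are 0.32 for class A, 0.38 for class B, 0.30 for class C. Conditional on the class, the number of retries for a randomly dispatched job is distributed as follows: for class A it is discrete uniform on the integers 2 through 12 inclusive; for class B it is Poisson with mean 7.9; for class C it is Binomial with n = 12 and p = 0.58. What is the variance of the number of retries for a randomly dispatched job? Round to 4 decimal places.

Per component, A: μ=7, E[X²]=59; B: μ=7.9, E[X²]=70.31; C: μ=6.96, E[X²]=51.3648.
E[X] = 0.32·7 + 0.38·7.9 + 0.3·6.96 = 7.33.
E[X²] = 0.32·59 + 0.38·70.31 + 0.3·51.3648 = 61.0072.
Var(X) = E[X²] − (E[X])² = 61.0072 − 53.7289 = 7.27834.

7.2783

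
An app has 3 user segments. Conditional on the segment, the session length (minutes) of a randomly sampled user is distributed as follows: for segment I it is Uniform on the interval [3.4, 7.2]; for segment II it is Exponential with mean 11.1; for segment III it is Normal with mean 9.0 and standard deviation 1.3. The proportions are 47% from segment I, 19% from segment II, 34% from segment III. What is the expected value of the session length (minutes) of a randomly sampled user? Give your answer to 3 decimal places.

Component means — I: 5.3; II: 11.1; III: 9.
E[X] = 0.47·5.3 + 0.19·11.1 + 0.34·9 = 7.66.

7.660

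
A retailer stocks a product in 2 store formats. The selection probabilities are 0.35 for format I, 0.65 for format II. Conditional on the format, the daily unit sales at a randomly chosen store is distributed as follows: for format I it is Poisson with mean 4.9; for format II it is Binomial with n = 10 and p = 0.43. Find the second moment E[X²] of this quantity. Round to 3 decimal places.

23.730

For each component E[X²] = Var + (mean)², giving I: 28.91; II: 20.941.
Overall E[X²] = 0.35·28.91 + 0.65·20.941 = 23.7302.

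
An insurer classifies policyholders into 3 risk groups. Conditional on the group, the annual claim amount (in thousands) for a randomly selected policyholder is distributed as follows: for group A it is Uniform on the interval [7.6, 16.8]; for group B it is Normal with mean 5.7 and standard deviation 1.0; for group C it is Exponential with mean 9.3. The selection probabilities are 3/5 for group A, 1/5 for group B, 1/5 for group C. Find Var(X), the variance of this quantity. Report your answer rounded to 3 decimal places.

28.328

Per component, A: μ=12.2, E[X²]=155.893; B: μ=5.7, E[X²]=33.49; C: μ=9.3, E[X²]=172.98.
E[X] = 0.6·12.2 + 0.2·5.7 + 0.2·9.3 = 10.32.
E[X²] = 0.6·155.893 + 0.2·33.49 + 0.2·172.98 = 134.83.
Var(X) = E[X²] − (E[X])² = 134.83 − 106.502 = 28.3276.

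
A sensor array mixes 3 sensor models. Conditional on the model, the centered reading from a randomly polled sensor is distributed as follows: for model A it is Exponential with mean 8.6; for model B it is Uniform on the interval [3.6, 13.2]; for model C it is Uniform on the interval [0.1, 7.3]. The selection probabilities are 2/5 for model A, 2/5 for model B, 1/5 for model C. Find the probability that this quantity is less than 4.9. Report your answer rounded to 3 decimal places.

Conditional on each model, P(X < 4.9): A: 0.434343; B: 0.135417; C: 0.666667.
By total probability, P(X < 4.9) = 0.4·0.434343 + 0.4·0.135417 + 0.2·0.666667 = 0.361237.

0.361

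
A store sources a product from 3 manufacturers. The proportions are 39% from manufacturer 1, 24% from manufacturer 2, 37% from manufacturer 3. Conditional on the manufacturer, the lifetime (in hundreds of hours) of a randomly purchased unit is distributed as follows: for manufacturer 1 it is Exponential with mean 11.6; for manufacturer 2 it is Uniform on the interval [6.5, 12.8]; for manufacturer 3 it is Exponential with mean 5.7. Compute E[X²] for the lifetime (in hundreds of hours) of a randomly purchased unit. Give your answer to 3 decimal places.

For each component E[X²] = Var + (mean)², giving 1: 269.12; 2: 96.43; 3: 64.98.
Overall E[X²] = 0.39·269.12 + 0.24·96.43 + 0.37·64.98 = 152.143.

152.143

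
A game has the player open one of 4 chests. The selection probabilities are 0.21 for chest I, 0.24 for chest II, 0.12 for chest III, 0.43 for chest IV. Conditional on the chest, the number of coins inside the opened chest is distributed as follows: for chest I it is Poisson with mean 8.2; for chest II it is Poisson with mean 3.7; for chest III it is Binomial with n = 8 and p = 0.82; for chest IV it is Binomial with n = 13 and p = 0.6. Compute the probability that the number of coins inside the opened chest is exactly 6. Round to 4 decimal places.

Conditional on each chest, P(X = 6): I: 0.115967; II: 0.0881025; III: 0.275795; IV: 0.131173.
By total probability, P(X = 6) = 0.21·0.115967 + 0.24·0.0881025 + 0.12·0.275795 + 0.43·0.131173 = 0.134998.

0.1350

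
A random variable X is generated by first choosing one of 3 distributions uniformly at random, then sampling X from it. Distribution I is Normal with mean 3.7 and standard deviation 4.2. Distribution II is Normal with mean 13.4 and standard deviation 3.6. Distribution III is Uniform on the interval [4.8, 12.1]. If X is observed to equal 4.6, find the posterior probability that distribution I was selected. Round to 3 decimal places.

0.943

Likelihoods f(4.6 | ·): I: 0.0928303; II: 0.00558581; III: 0.
Posterior ∝ prior × likelihood. Numerator for I: 0.333333·0.0928303 = 0.0309434.
Normalizing constant: 0.333333·0.0928303 + 0.333333·0.00558581 + 0.333333·0 = 0.0328054.
P(I | observation) = 0.0309434 / 0.0328054 = 0.943243.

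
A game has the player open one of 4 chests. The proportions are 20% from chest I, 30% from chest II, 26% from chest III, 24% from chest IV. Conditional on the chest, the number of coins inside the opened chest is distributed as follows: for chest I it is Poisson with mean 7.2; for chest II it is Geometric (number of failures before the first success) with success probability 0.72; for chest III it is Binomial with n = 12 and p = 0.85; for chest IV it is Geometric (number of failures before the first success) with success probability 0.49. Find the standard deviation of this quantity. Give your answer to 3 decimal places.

4.512

Per component, I: μ=7.2, E[X²]=59.04; II: μ=0.388889, E[X²]=0.691358; III: μ=10.2, E[X²]=105.57; IV: μ=1.04082, E[X²]=3.20741.
E[X] = 0.2·7.2 + 0.3·0.388889 + 0.26·10.2 + 0.24·1.04082 = 4.45846.
E[X²] = 0.2·59.04 + 0.3·0.691358 + 0.26·105.57 + 0.24·3.20741 = 40.2334.
Var(X) = E[X²] − (E[X])² = 40.2334 − 19.8779 = 20.3555.
SD(X) = √20.3555 = 4.51171.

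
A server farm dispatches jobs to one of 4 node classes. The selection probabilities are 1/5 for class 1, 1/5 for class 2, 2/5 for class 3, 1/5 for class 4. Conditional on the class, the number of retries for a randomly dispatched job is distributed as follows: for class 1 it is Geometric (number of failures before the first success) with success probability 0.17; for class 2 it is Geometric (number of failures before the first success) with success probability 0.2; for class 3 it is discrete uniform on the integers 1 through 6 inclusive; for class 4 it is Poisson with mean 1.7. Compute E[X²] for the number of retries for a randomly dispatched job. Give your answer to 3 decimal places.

For each component E[X²] = Var + (mean)², giving 1: 52.5571; 2: 36; 3: 15.1667; 4: 4.59.
Overall E[X²] = 0.2·52.5571 + 0.2·36 + 0.4·15.1667 + 0.2·4.59 = 24.6961.

24.696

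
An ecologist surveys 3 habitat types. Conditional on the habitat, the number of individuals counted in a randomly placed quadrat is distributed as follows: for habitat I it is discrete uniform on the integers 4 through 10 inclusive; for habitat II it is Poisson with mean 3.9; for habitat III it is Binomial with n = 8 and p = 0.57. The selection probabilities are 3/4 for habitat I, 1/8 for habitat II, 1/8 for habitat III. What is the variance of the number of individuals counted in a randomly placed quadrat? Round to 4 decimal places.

5.1985

Per component, I: μ=7, E[X²]=53; II: μ=3.9, E[X²]=19.11; III: μ=4.56, E[X²]=22.7544.
E[X] = 0.75·7 + 0.125·3.9 + 0.125·4.56 = 6.3075.
E[X²] = 0.75·53 + 0.125·19.11 + 0.125·22.7544 = 44.983.
Var(X) = E[X²] − (E[X])² = 44.983 − 39.7846 = 5.19849.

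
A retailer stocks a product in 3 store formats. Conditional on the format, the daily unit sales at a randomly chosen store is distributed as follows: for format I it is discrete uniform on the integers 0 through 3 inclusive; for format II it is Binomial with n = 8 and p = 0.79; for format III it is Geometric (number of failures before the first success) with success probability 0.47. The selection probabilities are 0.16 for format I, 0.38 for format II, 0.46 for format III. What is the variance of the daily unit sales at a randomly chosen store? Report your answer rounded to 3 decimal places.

Per component, I: μ=1.5, E[X²]=3.5; II: μ=6.32, E[X²]=41.2696; III: μ=1.12766, E[X²]=3.67089.
E[X] = 0.16·1.5 + 0.38·6.32 + 0.46·1.12766 = 3.16032.
E[X²] = 0.16·3.5 + 0.38·41.2696 + 0.46·3.67089 = 17.9311.
Var(X) = E[X²] − (E[X])² = 17.9311 − 9.98764 = 7.94341.

7.943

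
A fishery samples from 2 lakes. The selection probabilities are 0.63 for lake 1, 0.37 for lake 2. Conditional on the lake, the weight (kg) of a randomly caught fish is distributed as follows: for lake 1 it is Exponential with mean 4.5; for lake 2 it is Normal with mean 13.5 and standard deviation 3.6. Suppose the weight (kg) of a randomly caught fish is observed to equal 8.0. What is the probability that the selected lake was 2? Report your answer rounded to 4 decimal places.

0.3504

Likelihoods f(8.0 | ·): 1: 0.0375585; 2: 0.0344956.
Posterior ∝ prior × likelihood. Numerator for 2: 0.37·0.0344956 = 0.0127634.
Normalizing constant: 0.63·0.0375585 + 0.37·0.0344956 = 0.0364252.
P(2 | observation) = 0.0127634 / 0.0364252 = 0.350399.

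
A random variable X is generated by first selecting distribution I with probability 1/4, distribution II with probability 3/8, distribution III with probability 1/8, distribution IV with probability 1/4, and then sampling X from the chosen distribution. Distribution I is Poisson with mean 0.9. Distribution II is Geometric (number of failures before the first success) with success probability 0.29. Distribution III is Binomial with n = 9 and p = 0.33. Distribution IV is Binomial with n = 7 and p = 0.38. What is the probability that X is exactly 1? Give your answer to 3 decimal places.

Conditional on each component, P(X = 1): I: 0.365913; II: 0.2059; III: 0.120602; IV: 0.151089.
By total probability, P(X = 1) = 0.25·0.365913 + 0.375·0.2059 + 0.125·0.120602 + 0.25·0.151089 = 0.221538.

0.222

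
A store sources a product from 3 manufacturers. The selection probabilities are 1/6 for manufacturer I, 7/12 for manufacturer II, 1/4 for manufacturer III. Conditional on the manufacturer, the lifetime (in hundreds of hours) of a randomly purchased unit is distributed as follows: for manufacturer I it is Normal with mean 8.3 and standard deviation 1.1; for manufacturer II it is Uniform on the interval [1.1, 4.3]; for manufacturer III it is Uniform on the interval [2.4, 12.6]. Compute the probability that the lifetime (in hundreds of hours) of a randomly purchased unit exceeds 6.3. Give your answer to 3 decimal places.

0.315

Conditional on each manufacturer, P(X > 6.3): I: 0.965482; II: 0; III: 0.617647.
By total probability, P(X > 6.3) = 0.166667·0.965482 + 0.583333·0 + 0.25·0.617647 = 0.315325.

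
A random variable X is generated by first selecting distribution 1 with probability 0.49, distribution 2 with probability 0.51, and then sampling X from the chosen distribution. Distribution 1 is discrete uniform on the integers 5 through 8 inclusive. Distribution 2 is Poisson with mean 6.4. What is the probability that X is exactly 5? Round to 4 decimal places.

Conditional on each component, P(X = 5): 1: 0.25; 2: 0.148674.
By total probability, P(X = 5) = 0.49·0.25 + 0.51·0.148674 = 0.198324.

0.1983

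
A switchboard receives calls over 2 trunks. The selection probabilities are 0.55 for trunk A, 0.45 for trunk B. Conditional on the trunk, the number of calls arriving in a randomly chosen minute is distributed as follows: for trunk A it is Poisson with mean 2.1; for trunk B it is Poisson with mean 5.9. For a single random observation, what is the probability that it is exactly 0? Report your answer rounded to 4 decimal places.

0.0686

Conditional on each trunk, P(X = 0): A: 0.122456; B: 0.00273944.
By total probability, P(X = 0) = 0.55·0.122456 + 0.45·0.00273944 = 0.0685838.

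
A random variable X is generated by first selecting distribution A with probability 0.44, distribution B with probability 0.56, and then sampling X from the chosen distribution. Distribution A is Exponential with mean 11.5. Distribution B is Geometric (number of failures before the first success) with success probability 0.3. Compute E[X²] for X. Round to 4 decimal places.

123.7844

For each component E[X²] = Var + (mean)², giving A: 264.5; B: 13.2222.
Overall E[X²] = 0.44·264.5 + 0.56·13.2222 = 123.784.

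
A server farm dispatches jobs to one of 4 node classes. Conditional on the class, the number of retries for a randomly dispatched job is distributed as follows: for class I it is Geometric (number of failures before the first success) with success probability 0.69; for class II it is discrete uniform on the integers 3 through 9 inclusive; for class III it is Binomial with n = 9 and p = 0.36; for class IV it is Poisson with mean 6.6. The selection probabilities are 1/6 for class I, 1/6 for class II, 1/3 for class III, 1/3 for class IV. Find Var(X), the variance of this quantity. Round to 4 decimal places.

8.7543

Per component, I: μ=0.449275, E[X²]=0.852972; II: μ=6, E[X²]=40; III: μ=3.24, E[X²]=12.5712; IV: μ=6.6, E[X²]=50.16.
E[X] = 0.166667·0.449275 + 0.166667·6 + 0.333333·3.24 + 0.333333·6.6 = 4.35488.
E[X²] = 0.166667·0.852972 + 0.166667·40 + 0.333333·12.5712 + 0.333333·50.16 = 27.7192.
Var(X) = E[X²] − (E[X])² = 27.7192 − 18.965 = 8.75426.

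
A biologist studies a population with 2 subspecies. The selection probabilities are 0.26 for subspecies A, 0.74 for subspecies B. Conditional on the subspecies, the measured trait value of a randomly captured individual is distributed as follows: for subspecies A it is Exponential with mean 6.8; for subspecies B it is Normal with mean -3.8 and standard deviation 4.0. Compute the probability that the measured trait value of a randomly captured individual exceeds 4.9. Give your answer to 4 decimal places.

0.1374

Conditional on each subspecies, P(X > 4.9): A: 0.486466; B: 0.0148151.
By total probability, P(X > 4.9) = 0.26·0.486466 + 0.74·0.0148151 = 0.137444.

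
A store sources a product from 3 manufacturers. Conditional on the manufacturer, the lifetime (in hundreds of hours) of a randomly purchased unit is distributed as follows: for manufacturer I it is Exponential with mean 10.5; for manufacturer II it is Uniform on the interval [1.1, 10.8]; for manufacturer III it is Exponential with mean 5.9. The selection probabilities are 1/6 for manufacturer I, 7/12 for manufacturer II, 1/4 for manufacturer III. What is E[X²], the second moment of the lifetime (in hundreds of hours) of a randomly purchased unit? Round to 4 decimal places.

For each component E[X²] = Var + (mean)², giving I: 220.5; II: 43.2433; III: 69.62.
Overall E[X²] = 0.166667·220.5 + 0.583333·43.2433 + 0.25·69.62 = 79.3803.

79.3803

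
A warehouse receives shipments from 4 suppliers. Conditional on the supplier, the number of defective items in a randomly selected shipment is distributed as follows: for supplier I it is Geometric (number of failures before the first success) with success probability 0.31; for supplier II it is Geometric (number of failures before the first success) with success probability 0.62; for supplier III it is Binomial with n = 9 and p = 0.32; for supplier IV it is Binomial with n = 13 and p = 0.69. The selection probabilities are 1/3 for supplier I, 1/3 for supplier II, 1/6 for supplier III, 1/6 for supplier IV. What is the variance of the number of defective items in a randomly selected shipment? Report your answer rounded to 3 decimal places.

11.548

Per component, I: μ=2.22581, E[X²]=12.1342; II: μ=0.612903, E[X²]=1.3642; III: μ=2.88, E[X²]=10.2528; IV: μ=8.97, E[X²]=83.2416.
E[X] = 0.333333·2.22581 + 0.333333·0.612903 + 0.166667·2.88 + 0.166667·8.97 = 2.92124.
E[X²] = 0.333333·12.1342 + 0.333333·1.3642 + 0.166667·10.2528 + 0.166667·83.2416 = 20.0819.
Var(X) = E[X²] − (E[X])² = 20.0819 − 8.53362 = 11.5483.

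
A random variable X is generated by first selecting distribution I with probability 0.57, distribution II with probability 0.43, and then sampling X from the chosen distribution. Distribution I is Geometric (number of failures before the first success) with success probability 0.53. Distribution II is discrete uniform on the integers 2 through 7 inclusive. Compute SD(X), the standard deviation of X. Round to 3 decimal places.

Per component, I: μ=0.886792, E[X²]=2.45959; II: μ=4.5, E[X²]=23.1667.
E[X] = 0.57·0.886792 + 0.43·4.5 = 2.44047.
E[X²] = 0.57·2.45959 + 0.43·23.1667 = 11.3636.
Var(X) = E[X²] − (E[X])² = 11.3636 − 5.9559 = 5.40773.
SD(X) = √5.40773 = 2.32545.

2.325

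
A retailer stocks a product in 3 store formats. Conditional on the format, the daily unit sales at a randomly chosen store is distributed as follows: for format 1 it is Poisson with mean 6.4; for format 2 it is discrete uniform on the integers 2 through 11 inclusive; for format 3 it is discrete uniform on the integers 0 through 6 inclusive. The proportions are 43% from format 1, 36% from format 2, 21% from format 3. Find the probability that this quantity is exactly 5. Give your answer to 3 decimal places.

0.130

Conditional on each format, P(X = 5): 1: 0.148674; 2: 0.1; 3: 0.142857.
By total probability, P(X = 5) = 0.43·0.148674 + 0.36·0.1 + 0.21·0.142857 = 0.12993.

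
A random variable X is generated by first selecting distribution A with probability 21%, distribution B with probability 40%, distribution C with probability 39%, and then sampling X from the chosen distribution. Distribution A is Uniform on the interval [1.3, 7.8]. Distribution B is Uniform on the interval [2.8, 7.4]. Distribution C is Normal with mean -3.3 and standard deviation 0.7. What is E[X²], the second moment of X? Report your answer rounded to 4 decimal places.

20.6344

For each component E[X²] = Var + (mean)², giving A: 24.2233; B: 27.7733; C: 11.38.
Overall E[X²] = 0.21·24.2233 + 0.4·27.7733 + 0.39·11.38 = 20.6344.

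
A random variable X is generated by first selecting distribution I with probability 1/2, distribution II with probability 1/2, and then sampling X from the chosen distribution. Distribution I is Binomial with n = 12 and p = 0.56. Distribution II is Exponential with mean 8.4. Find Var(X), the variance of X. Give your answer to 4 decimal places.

Per component, I: μ=6.72, E[X²]=48.1152; II: μ=8.4, E[X²]=141.12.
E[X] = 0.5·6.72 + 0.5·8.4 = 7.56.
E[X²] = 0.5·48.1152 + 0.5·141.12 = 94.6176.
Var(X) = E[X²] − (E[X])² = 94.6176 − 57.1536 = 37.464.

37.4640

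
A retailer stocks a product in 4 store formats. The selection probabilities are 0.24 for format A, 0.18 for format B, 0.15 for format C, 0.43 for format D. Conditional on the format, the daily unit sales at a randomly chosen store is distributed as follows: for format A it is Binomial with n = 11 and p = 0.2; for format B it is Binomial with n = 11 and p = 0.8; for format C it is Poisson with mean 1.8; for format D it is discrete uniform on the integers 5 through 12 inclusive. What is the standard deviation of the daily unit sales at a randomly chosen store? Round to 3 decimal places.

3.671

Per component, A: μ=2.2, E[X²]=6.6; B: μ=8.8, E[X²]=79.2; C: μ=1.8, E[X²]=5.04; D: μ=8.5, E[X²]=77.5.
E[X] = 0.24·2.2 + 0.18·8.8 + 0.15·1.8 + 0.43·8.5 = 6.037.
E[X²] = 0.24·6.6 + 0.18·79.2 + 0.15·5.04 + 0.43·77.5 = 49.921.
Var(X) = E[X²] − (E[X])² = 49.921 − 36.4454 = 13.4756.
SD(X) = √13.4756 = 3.67092.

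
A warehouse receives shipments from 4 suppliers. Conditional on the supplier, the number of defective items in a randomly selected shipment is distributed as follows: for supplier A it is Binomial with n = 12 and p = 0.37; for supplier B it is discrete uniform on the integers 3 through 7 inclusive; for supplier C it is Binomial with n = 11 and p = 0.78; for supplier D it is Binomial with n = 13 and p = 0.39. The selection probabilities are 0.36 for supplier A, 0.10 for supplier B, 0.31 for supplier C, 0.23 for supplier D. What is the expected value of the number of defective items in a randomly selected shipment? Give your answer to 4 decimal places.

5.9243

Component means — A: 4.44; B: 5; C: 8.58; D: 5.07.
E[X] = 0.36·4.44 + 0.1·5 + 0.31·8.58 + 0.23·5.07 = 5.9243.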